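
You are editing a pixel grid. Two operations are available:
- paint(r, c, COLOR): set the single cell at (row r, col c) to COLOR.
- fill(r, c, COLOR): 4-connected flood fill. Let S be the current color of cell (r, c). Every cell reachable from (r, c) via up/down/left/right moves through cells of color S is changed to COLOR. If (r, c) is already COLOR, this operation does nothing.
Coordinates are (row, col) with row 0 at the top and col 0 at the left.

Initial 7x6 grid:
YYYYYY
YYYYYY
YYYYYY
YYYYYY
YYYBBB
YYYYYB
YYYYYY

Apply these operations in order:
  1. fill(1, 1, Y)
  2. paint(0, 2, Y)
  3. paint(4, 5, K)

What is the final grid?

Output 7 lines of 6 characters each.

After op 1 fill(1,1,Y) [0 cells changed]:
YYYYYY
YYYYYY
YYYYYY
YYYYYY
YYYBBB
YYYYYB
YYYYYY
After op 2 paint(0,2,Y):
YYYYYY
YYYYYY
YYYYYY
YYYYYY
YYYBBB
YYYYYB
YYYYYY
After op 3 paint(4,5,K):
YYYYYY
YYYYYY
YYYYYY
YYYYYY
YYYBBK
YYYYYB
YYYYYY

Answer: YYYYYY
YYYYYY
YYYYYY
YYYYYY
YYYBBK
YYYYYB
YYYYYY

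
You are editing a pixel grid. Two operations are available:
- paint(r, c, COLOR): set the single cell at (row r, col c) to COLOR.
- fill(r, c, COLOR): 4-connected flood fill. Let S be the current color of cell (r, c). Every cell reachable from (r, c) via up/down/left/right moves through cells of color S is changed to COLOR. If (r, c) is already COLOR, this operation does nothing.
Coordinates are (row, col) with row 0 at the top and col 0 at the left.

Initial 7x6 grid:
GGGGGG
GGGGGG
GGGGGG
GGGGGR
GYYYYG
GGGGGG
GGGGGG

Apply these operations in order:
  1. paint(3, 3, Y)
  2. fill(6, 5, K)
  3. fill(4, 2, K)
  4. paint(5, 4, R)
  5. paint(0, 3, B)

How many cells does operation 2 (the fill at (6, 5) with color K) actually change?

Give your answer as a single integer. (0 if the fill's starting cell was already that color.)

Answer: 36

Derivation:
After op 1 paint(3,3,Y):
GGGGGG
GGGGGG
GGGGGG
GGGYGR
GYYYYG
GGGGGG
GGGGGG
After op 2 fill(6,5,K) [36 cells changed]:
KKKKKK
KKKKKK
KKKKKK
KKKYKR
KYYYYK
KKKKKK
KKKKKK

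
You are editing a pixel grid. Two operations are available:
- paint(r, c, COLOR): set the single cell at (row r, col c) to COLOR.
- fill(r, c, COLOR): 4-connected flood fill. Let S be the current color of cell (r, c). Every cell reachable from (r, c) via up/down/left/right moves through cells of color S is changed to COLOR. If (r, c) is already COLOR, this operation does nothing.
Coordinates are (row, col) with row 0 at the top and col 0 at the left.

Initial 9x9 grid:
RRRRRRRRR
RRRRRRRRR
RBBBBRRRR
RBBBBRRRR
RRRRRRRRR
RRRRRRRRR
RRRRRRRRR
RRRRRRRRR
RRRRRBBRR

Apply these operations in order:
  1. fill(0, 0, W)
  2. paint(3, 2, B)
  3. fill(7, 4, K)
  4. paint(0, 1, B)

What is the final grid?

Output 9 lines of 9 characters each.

After op 1 fill(0,0,W) [71 cells changed]:
WWWWWWWWW
WWWWWWWWW
WBBBBWWWW
WBBBBWWWW
WWWWWWWWW
WWWWWWWWW
WWWWWWWWW
WWWWWWWWW
WWWWWBBWW
After op 2 paint(3,2,B):
WWWWWWWWW
WWWWWWWWW
WBBBBWWWW
WBBBBWWWW
WWWWWWWWW
WWWWWWWWW
WWWWWWWWW
WWWWWWWWW
WWWWWBBWW
After op 3 fill(7,4,K) [71 cells changed]:
KKKKKKKKK
KKKKKKKKK
KBBBBKKKK
KBBBBKKKK
KKKKKKKKK
KKKKKKKKK
KKKKKKKKK
KKKKKKKKK
KKKKKBBKK
After op 4 paint(0,1,B):
KBKKKKKKK
KKKKKKKKK
KBBBBKKKK
KBBBBKKKK
KKKKKKKKK
KKKKKKKKK
KKKKKKKKK
KKKKKKKKK
KKKKKBBKK

Answer: KBKKKKKKK
KKKKKKKKK
KBBBBKKKK
KBBBBKKKK
KKKKKKKKK
KKKKKKKKK
KKKKKKKKK
KKKKKKKKK
KKKKKBBKK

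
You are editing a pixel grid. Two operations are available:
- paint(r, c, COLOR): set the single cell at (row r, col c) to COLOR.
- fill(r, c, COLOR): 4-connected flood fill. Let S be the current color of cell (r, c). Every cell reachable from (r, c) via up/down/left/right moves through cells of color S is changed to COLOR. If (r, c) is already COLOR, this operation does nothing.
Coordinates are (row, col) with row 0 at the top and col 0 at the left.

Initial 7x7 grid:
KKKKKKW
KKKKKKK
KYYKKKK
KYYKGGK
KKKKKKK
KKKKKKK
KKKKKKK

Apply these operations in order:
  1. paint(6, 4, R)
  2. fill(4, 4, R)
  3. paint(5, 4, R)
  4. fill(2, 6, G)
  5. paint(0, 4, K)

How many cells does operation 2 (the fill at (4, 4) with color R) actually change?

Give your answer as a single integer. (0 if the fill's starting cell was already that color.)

Answer: 41

Derivation:
After op 1 paint(6,4,R):
KKKKKKW
KKKKKKK
KYYKKKK
KYYKGGK
KKKKKKK
KKKKKKK
KKKKRKK
After op 2 fill(4,4,R) [41 cells changed]:
RRRRRRW
RRRRRRR
RYYRRRR
RYYRGGR
RRRRRRR
RRRRRRR
RRRRRRR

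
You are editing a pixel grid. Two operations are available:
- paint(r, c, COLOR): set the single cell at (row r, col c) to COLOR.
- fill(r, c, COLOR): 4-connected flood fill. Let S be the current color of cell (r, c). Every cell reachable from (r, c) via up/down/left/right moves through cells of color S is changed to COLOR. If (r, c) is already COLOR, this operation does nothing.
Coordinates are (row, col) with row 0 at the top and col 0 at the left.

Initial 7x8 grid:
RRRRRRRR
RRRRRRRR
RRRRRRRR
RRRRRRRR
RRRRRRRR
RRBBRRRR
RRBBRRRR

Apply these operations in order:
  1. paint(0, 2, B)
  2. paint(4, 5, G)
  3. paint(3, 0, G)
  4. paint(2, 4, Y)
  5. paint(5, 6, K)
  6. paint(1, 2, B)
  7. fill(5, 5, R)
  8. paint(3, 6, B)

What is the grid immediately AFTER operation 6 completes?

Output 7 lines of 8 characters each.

Answer: RRBRRRRR
RRBRRRRR
RRRRYRRR
GRRRRRRR
RRRRRGRR
RRBBRRKR
RRBBRRRR

Derivation:
After op 1 paint(0,2,B):
RRBRRRRR
RRRRRRRR
RRRRRRRR
RRRRRRRR
RRRRRRRR
RRBBRRRR
RRBBRRRR
After op 2 paint(4,5,G):
RRBRRRRR
RRRRRRRR
RRRRRRRR
RRRRRRRR
RRRRRGRR
RRBBRRRR
RRBBRRRR
After op 3 paint(3,0,G):
RRBRRRRR
RRRRRRRR
RRRRRRRR
GRRRRRRR
RRRRRGRR
RRBBRRRR
RRBBRRRR
After op 4 paint(2,4,Y):
RRBRRRRR
RRRRRRRR
RRRRYRRR
GRRRRRRR
RRRRRGRR
RRBBRRRR
RRBBRRRR
After op 5 paint(5,6,K):
RRBRRRRR
RRRRRRRR
RRRRYRRR
GRRRRRRR
RRRRRGRR
RRBBRRKR
RRBBRRRR
After op 6 paint(1,2,B):
RRBRRRRR
RRBRRRRR
RRRRYRRR
GRRRRRRR
RRRRRGRR
RRBBRRKR
RRBBRRRR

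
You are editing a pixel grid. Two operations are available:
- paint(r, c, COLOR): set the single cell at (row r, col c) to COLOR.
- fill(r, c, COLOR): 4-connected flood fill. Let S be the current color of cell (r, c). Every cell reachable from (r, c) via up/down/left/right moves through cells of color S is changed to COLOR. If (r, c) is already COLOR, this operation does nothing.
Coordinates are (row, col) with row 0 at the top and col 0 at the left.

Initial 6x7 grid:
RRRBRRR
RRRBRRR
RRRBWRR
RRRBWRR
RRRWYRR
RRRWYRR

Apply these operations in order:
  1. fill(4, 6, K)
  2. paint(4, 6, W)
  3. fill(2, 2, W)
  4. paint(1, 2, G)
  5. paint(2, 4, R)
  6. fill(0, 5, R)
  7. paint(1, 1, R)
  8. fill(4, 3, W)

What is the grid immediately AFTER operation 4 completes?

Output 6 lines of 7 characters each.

Answer: WWWBKKK
WWGBKKK
WWWBWKK
WWWBWKK
WWWWYKW
WWWWYKK

Derivation:
After op 1 fill(4,6,K) [14 cells changed]:
RRRBKKK
RRRBKKK
RRRBWKK
RRRBWKK
RRRWYKK
RRRWYKK
After op 2 paint(4,6,W):
RRRBKKK
RRRBKKK
RRRBWKK
RRRBWKK
RRRWYKW
RRRWYKK
After op 3 fill(2,2,W) [18 cells changed]:
WWWBKKK
WWWBKKK
WWWBWKK
WWWBWKK
WWWWYKW
WWWWYKK
After op 4 paint(1,2,G):
WWWBKKK
WWGBKKK
WWWBWKK
WWWBWKK
WWWWYKW
WWWWYKK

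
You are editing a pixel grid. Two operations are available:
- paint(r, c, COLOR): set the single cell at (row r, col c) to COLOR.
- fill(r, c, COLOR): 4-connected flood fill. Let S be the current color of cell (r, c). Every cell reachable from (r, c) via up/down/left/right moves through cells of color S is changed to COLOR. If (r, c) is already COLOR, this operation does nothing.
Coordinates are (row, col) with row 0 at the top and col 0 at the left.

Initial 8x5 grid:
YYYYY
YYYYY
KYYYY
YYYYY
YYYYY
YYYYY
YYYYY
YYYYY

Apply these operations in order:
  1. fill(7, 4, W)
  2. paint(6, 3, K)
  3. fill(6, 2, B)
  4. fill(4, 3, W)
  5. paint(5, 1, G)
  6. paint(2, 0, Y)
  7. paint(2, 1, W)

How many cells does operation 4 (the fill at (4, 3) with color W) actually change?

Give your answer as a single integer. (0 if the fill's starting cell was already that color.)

Answer: 38

Derivation:
After op 1 fill(7,4,W) [39 cells changed]:
WWWWW
WWWWW
KWWWW
WWWWW
WWWWW
WWWWW
WWWWW
WWWWW
After op 2 paint(6,3,K):
WWWWW
WWWWW
KWWWW
WWWWW
WWWWW
WWWWW
WWWKW
WWWWW
After op 3 fill(6,2,B) [38 cells changed]:
BBBBB
BBBBB
KBBBB
BBBBB
BBBBB
BBBBB
BBBKB
BBBBB
After op 4 fill(4,3,W) [38 cells changed]:
WWWWW
WWWWW
KWWWW
WWWWW
WWWWW
WWWWW
WWWKW
WWWWW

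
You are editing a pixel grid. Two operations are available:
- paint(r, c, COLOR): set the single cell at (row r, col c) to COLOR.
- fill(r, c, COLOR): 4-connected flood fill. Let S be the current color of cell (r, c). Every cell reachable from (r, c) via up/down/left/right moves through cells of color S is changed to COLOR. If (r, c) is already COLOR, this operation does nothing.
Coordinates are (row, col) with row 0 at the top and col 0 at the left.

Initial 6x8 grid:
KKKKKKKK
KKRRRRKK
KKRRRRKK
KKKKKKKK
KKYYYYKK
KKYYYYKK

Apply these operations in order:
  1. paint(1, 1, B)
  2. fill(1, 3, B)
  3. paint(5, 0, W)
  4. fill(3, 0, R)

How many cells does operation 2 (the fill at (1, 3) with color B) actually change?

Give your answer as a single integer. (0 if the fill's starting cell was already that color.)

After op 1 paint(1,1,B):
KKKKKKKK
KBRRRRKK
KKRRRRKK
KKKKKKKK
KKYYYYKK
KKYYYYKK
After op 2 fill(1,3,B) [8 cells changed]:
KKKKKKKK
KBBBBBKK
KKBBBBKK
KKKKKKKK
KKYYYYKK
KKYYYYKK

Answer: 8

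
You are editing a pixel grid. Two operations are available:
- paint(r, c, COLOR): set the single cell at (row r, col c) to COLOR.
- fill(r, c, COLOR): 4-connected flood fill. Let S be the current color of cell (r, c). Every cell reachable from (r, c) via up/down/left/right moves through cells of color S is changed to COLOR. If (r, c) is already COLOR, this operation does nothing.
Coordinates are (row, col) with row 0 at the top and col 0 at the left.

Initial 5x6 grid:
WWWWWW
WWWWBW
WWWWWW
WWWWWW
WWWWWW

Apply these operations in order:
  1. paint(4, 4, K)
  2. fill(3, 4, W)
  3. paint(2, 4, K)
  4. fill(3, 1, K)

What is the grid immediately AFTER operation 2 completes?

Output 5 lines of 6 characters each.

After op 1 paint(4,4,K):
WWWWWW
WWWWBW
WWWWWW
WWWWWW
WWWWKW
After op 2 fill(3,4,W) [0 cells changed]:
WWWWWW
WWWWBW
WWWWWW
WWWWWW
WWWWKW

Answer: WWWWWW
WWWWBW
WWWWWW
WWWWWW
WWWWKW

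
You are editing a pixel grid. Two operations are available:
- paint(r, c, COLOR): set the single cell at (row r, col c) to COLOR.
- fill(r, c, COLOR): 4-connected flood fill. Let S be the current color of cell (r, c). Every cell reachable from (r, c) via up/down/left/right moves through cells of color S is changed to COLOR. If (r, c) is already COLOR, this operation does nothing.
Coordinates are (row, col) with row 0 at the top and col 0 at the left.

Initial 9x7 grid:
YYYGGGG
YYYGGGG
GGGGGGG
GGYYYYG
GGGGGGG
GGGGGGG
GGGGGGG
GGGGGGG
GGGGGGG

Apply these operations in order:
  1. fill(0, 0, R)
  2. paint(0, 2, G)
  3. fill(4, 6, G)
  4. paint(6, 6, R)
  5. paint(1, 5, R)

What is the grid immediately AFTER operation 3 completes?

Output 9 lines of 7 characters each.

After op 1 fill(0,0,R) [6 cells changed]:
RRRGGGG
RRRGGGG
GGGGGGG
GGYYYYG
GGGGGGG
GGGGGGG
GGGGGGG
GGGGGGG
GGGGGGG
After op 2 paint(0,2,G):
RRGGGGG
RRRGGGG
GGGGGGG
GGYYYYG
GGGGGGG
GGGGGGG
GGGGGGG
GGGGGGG
GGGGGGG
After op 3 fill(4,6,G) [0 cells changed]:
RRGGGGG
RRRGGGG
GGGGGGG
GGYYYYG
GGGGGGG
GGGGGGG
GGGGGGG
GGGGGGG
GGGGGGG

Answer: RRGGGGG
RRRGGGG
GGGGGGG
GGYYYYG
GGGGGGG
GGGGGGG
GGGGGGG
GGGGGGG
GGGGGGG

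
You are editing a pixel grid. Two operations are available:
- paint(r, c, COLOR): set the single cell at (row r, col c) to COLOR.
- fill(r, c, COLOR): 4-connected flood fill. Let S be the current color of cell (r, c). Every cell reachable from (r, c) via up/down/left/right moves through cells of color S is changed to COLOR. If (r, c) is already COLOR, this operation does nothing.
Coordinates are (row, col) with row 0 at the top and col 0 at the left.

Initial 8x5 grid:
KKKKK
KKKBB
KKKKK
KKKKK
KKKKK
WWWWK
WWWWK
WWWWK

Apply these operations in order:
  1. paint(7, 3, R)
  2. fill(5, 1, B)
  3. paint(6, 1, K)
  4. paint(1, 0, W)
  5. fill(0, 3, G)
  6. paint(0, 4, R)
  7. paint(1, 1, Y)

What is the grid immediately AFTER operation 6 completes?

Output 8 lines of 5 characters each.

After op 1 paint(7,3,R):
KKKKK
KKKBB
KKKKK
KKKKK
KKKKK
WWWWK
WWWWK
WWWRK
After op 2 fill(5,1,B) [11 cells changed]:
KKKKK
KKKBB
KKKKK
KKKKK
KKKKK
BBBBK
BBBBK
BBBRK
After op 3 paint(6,1,K):
KKKKK
KKKBB
KKKKK
KKKKK
KKKKK
BBBBK
BKBBK
BBBRK
After op 4 paint(1,0,W):
KKKKK
WKKBB
KKKKK
KKKKK
KKKKK
BBBBK
BKBBK
BBBRK
After op 5 fill(0,3,G) [25 cells changed]:
GGGGG
WGGBB
GGGGG
GGGGG
GGGGG
BBBBG
BKBBG
BBBRG
After op 6 paint(0,4,R):
GGGGR
WGGBB
GGGGG
GGGGG
GGGGG
BBBBG
BKBBG
BBBRG

Answer: GGGGR
WGGBB
GGGGG
GGGGG
GGGGG
BBBBG
BKBBG
BBBRG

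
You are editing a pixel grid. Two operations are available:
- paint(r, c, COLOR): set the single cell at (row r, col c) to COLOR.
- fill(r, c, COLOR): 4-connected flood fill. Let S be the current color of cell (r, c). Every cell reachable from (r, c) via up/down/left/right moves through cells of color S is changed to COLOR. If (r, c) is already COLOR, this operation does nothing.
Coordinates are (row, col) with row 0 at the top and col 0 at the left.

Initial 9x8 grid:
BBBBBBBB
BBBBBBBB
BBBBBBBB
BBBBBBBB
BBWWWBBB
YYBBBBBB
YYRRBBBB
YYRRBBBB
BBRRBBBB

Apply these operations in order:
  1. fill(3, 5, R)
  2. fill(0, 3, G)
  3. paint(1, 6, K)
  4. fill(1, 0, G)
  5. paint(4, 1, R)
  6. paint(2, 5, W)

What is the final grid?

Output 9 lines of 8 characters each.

Answer: GGGGGGGG
GGGGGGKG
GGGGGWGG
GGGGGGGG
GRWWWGGG
YYGGGGGG
YYGGGGGG
YYGGGGGG
BBGGGGGG

Derivation:
After op 1 fill(3,5,R) [55 cells changed]:
RRRRRRRR
RRRRRRRR
RRRRRRRR
RRRRRRRR
RRWWWRRR
YYRRRRRR
YYRRRRRR
YYRRRRRR
BBRRRRRR
After op 2 fill(0,3,G) [61 cells changed]:
GGGGGGGG
GGGGGGGG
GGGGGGGG
GGGGGGGG
GGWWWGGG
YYGGGGGG
YYGGGGGG
YYGGGGGG
BBGGGGGG
After op 3 paint(1,6,K):
GGGGGGGG
GGGGGGKG
GGGGGGGG
GGGGGGGG
GGWWWGGG
YYGGGGGG
YYGGGGGG
YYGGGGGG
BBGGGGGG
After op 4 fill(1,0,G) [0 cells changed]:
GGGGGGGG
GGGGGGKG
GGGGGGGG
GGGGGGGG
GGWWWGGG
YYGGGGGG
YYGGGGGG
YYGGGGGG
BBGGGGGG
After op 5 paint(4,1,R):
GGGGGGGG
GGGGGGKG
GGGGGGGG
GGGGGGGG
GRWWWGGG
YYGGGGGG
YYGGGGGG
YYGGGGGG
BBGGGGGG
After op 6 paint(2,5,W):
GGGGGGGG
GGGGGGKG
GGGGGWGG
GGGGGGGG
GRWWWGGG
YYGGGGGG
YYGGGGGG
YYGGGGGG
BBGGGGGG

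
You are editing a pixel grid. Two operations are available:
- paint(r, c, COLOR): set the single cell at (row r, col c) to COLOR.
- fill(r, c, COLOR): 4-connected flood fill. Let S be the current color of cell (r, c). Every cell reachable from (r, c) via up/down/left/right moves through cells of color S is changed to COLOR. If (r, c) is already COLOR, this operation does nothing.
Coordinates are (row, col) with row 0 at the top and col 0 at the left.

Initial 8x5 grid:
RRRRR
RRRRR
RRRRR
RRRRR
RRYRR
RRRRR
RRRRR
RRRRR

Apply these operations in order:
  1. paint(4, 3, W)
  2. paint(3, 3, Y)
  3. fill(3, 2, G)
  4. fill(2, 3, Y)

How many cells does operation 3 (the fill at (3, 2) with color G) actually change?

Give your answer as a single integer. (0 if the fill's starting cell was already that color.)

Answer: 37

Derivation:
After op 1 paint(4,3,W):
RRRRR
RRRRR
RRRRR
RRRRR
RRYWR
RRRRR
RRRRR
RRRRR
After op 2 paint(3,3,Y):
RRRRR
RRRRR
RRRRR
RRRYR
RRYWR
RRRRR
RRRRR
RRRRR
After op 3 fill(3,2,G) [37 cells changed]:
GGGGG
GGGGG
GGGGG
GGGYG
GGYWG
GGGGG
GGGGG
GGGGG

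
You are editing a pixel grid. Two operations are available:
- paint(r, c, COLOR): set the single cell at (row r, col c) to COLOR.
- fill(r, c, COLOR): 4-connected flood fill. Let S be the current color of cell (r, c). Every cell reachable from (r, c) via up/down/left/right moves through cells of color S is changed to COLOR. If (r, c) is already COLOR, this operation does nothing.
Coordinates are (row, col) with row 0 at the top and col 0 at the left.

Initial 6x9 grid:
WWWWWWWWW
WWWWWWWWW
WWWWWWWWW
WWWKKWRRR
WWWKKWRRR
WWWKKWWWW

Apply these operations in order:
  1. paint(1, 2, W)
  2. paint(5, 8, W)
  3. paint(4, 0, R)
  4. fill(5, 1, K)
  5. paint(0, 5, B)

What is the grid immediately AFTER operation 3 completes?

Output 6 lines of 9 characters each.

Answer: WWWWWWWWW
WWWWWWWWW
WWWWWWWWW
WWWKKWRRR
RWWKKWRRR
WWWKKWWWW

Derivation:
After op 1 paint(1,2,W):
WWWWWWWWW
WWWWWWWWW
WWWWWWWWW
WWWKKWRRR
WWWKKWRRR
WWWKKWWWW
After op 2 paint(5,8,W):
WWWWWWWWW
WWWWWWWWW
WWWWWWWWW
WWWKKWRRR
WWWKKWRRR
WWWKKWWWW
After op 3 paint(4,0,R):
WWWWWWWWW
WWWWWWWWW
WWWWWWWWW
WWWKKWRRR
RWWKKWRRR
WWWKKWWWW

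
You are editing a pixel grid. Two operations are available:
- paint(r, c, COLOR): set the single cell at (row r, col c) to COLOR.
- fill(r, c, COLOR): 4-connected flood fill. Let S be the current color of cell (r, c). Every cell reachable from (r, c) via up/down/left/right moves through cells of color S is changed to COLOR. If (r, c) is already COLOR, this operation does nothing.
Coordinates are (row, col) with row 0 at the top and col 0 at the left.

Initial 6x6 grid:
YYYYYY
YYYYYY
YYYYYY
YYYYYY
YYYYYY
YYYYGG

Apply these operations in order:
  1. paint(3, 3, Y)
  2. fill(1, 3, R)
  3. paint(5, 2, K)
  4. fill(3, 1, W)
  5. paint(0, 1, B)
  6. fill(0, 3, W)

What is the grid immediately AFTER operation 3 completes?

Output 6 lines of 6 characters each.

Answer: RRRRRR
RRRRRR
RRRRRR
RRRRRR
RRRRRR
RRKRGG

Derivation:
After op 1 paint(3,3,Y):
YYYYYY
YYYYYY
YYYYYY
YYYYYY
YYYYYY
YYYYGG
After op 2 fill(1,3,R) [34 cells changed]:
RRRRRR
RRRRRR
RRRRRR
RRRRRR
RRRRRR
RRRRGG
After op 3 paint(5,2,K):
RRRRRR
RRRRRR
RRRRRR
RRRRRR
RRRRRR
RRKRGG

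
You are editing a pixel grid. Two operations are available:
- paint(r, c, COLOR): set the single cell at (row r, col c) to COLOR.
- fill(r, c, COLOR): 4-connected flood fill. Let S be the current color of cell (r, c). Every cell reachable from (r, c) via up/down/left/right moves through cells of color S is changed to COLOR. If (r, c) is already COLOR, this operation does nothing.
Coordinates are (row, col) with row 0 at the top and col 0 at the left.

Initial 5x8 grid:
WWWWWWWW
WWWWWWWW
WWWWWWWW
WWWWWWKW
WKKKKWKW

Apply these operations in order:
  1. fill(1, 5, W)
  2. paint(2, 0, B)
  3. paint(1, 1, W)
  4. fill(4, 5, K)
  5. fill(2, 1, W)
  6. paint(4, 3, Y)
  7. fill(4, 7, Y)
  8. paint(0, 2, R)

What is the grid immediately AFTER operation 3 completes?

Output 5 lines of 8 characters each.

After op 1 fill(1,5,W) [0 cells changed]:
WWWWWWWW
WWWWWWWW
WWWWWWWW
WWWWWWKW
WKKKKWKW
After op 2 paint(2,0,B):
WWWWWWWW
WWWWWWWW
BWWWWWWW
WWWWWWKW
WKKKKWKW
After op 3 paint(1,1,W):
WWWWWWWW
WWWWWWWW
BWWWWWWW
WWWWWWKW
WKKKKWKW

Answer: WWWWWWWW
WWWWWWWW
BWWWWWWW
WWWWWWKW
WKKKKWKW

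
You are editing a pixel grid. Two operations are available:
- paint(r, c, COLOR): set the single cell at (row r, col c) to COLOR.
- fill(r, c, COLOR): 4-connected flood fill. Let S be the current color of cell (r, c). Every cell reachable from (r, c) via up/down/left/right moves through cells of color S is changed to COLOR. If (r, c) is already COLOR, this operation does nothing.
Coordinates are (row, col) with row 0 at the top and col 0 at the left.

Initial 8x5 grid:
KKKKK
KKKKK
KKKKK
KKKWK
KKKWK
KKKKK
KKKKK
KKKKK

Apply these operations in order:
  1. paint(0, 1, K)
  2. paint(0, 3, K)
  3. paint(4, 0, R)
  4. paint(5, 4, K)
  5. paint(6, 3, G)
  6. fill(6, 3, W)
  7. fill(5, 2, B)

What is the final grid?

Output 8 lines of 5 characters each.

Answer: BBBBB
BBBBB
BBBBB
BBBWB
RBBWB
BBBBB
BBBWB
BBBBB

Derivation:
After op 1 paint(0,1,K):
KKKKK
KKKKK
KKKKK
KKKWK
KKKWK
KKKKK
KKKKK
KKKKK
After op 2 paint(0,3,K):
KKKKK
KKKKK
KKKKK
KKKWK
KKKWK
KKKKK
KKKKK
KKKKK
After op 3 paint(4,0,R):
KKKKK
KKKKK
KKKKK
KKKWK
RKKWK
KKKKK
KKKKK
KKKKK
After op 4 paint(5,4,K):
KKKKK
KKKKK
KKKKK
KKKWK
RKKWK
KKKKK
KKKKK
KKKKK
After op 5 paint(6,3,G):
KKKKK
KKKKK
KKKKK
KKKWK
RKKWK
KKKKK
KKKGK
KKKKK
After op 6 fill(6,3,W) [1 cells changed]:
KKKKK
KKKKK
KKKKK
KKKWK
RKKWK
KKKKK
KKKWK
KKKKK
After op 7 fill(5,2,B) [36 cells changed]:
BBBBB
BBBBB
BBBBB
BBBWB
RBBWB
BBBBB
BBBWB
BBBBB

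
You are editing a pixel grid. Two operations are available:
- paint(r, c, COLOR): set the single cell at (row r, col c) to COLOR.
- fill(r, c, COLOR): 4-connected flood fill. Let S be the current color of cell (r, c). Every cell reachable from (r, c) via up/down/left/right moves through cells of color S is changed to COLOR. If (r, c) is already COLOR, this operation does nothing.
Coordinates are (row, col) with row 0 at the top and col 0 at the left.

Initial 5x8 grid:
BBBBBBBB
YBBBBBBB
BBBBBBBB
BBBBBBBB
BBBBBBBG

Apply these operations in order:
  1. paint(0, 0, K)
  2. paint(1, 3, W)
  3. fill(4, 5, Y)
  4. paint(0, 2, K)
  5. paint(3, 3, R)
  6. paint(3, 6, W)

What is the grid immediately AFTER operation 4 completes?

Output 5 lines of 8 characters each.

Answer: KYKYYYYY
YYYWYYYY
YYYYYYYY
YYYYYYYY
YYYYYYYG

Derivation:
After op 1 paint(0,0,K):
KBBBBBBB
YBBBBBBB
BBBBBBBB
BBBBBBBB
BBBBBBBG
After op 2 paint(1,3,W):
KBBBBBBB
YBBWBBBB
BBBBBBBB
BBBBBBBB
BBBBBBBG
After op 3 fill(4,5,Y) [36 cells changed]:
KYYYYYYY
YYYWYYYY
YYYYYYYY
YYYYYYYY
YYYYYYYG
After op 4 paint(0,2,K):
KYKYYYYY
YYYWYYYY
YYYYYYYY
YYYYYYYY
YYYYYYYG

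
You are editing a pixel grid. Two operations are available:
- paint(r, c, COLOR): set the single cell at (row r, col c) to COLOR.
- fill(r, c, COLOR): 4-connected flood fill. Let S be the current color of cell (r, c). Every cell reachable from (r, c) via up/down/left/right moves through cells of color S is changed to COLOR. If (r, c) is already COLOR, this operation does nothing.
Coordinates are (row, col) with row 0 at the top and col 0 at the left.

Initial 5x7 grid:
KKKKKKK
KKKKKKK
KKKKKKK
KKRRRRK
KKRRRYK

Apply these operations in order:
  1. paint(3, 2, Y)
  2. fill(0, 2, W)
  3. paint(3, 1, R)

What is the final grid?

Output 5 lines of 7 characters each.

Answer: WWWWWWW
WWWWWWW
WWWWWWW
WRYRRRW
WWRRRYW

Derivation:
After op 1 paint(3,2,Y):
KKKKKKK
KKKKKKK
KKKKKKK
KKYRRRK
KKRRRYK
After op 2 fill(0,2,W) [27 cells changed]:
WWWWWWW
WWWWWWW
WWWWWWW
WWYRRRW
WWRRRYW
After op 3 paint(3,1,R):
WWWWWWW
WWWWWWW
WWWWWWW
WRYRRRW
WWRRRYW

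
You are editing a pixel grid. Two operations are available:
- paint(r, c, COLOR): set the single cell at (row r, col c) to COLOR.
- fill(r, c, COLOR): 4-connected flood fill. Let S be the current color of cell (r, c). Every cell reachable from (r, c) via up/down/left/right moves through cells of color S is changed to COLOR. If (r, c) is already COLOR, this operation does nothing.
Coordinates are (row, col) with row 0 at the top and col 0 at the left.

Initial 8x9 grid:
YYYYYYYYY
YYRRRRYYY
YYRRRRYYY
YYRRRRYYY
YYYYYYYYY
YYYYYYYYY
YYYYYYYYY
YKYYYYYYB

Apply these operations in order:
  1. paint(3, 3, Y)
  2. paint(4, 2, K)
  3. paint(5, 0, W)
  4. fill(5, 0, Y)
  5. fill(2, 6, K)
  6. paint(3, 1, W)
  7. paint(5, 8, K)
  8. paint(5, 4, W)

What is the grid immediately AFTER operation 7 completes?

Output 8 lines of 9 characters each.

Answer: KKKKKKKKK
KKRRRRKKK
KKRRRRKKK
KWRKRRKKK
KKKKKKKKK
KKKKKKKKK
KKKKKKKKK
KKKKKKKKB

Derivation:
After op 1 paint(3,3,Y):
YYYYYYYYY
YYRRRRYYY
YYRRRRYYY
YYRYRRYYY
YYYYYYYYY
YYYYYYYYY
YYYYYYYYY
YKYYYYYYB
After op 2 paint(4,2,K):
YYYYYYYYY
YYRRRRYYY
YYRRRRYYY
YYRYRRYYY
YYKYYYYYY
YYYYYYYYY
YYYYYYYYY
YKYYYYYYB
After op 3 paint(5,0,W):
YYYYYYYYY
YYRRRRYYY
YYRRRRYYY
YYRYRRYYY
YYKYYYYYY
WYYYYYYYY
YYYYYYYYY
YKYYYYYYB
After op 4 fill(5,0,Y) [1 cells changed]:
YYYYYYYYY
YYRRRRYYY
YYRRRRYYY
YYRYRRYYY
YYKYYYYYY
YYYYYYYYY
YYYYYYYYY
YKYYYYYYB
After op 5 fill(2,6,K) [58 cells changed]:
KKKKKKKKK
KKRRRRKKK
KKRRRRKKK
KKRKRRKKK
KKKKKKKKK
KKKKKKKKK
KKKKKKKKK
KKKKKKKKB
After op 6 paint(3,1,W):
KKKKKKKKK
KKRRRRKKK
KKRRRRKKK
KWRKRRKKK
KKKKKKKKK
KKKKKKKKK
KKKKKKKKK
KKKKKKKKB
After op 7 paint(5,8,K):
KKKKKKKKK
KKRRRRKKK
KKRRRRKKK
KWRKRRKKK
KKKKKKKKK
KKKKKKKKK
KKKKKKKKK
KKKKKKKKB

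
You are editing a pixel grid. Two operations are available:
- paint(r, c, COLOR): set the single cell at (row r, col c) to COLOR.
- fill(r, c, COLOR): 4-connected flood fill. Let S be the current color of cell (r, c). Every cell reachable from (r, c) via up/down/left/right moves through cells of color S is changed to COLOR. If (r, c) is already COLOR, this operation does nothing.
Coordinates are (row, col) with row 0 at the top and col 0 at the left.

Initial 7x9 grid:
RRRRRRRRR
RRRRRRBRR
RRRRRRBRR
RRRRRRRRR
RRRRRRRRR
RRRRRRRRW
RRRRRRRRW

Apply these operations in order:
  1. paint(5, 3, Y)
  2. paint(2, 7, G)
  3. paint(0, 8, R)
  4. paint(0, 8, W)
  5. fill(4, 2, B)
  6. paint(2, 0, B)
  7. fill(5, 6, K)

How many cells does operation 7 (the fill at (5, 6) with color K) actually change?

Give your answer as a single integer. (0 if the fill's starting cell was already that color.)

Answer: 58

Derivation:
After op 1 paint(5,3,Y):
RRRRRRRRR
RRRRRRBRR
RRRRRRBRR
RRRRRRRRR
RRRRRRRRR
RRRYRRRRW
RRRRRRRRW
After op 2 paint(2,7,G):
RRRRRRRRR
RRRRRRBRR
RRRRRRBGR
RRRRRRRRR
RRRRRRRRR
RRRYRRRRW
RRRRRRRRW
After op 3 paint(0,8,R):
RRRRRRRRR
RRRRRRBRR
RRRRRRBGR
RRRRRRRRR
RRRRRRRRR
RRRYRRRRW
RRRRRRRRW
After op 4 paint(0,8,W):
RRRRRRRRW
RRRRRRBRR
RRRRRRBGR
RRRRRRRRR
RRRRRRRRR
RRRYRRRRW
RRRRRRRRW
After op 5 fill(4,2,B) [56 cells changed]:
BBBBBBBBW
BBBBBBBBB
BBBBBBBGB
BBBBBBBBB
BBBBBBBBB
BBBYBBBBW
BBBBBBBBW
After op 6 paint(2,0,B):
BBBBBBBBW
BBBBBBBBB
BBBBBBBGB
BBBBBBBBB
BBBBBBBBB
BBBYBBBBW
BBBBBBBBW
After op 7 fill(5,6,K) [58 cells changed]:
KKKKKKKKW
KKKKKKKKK
KKKKKKKGK
KKKKKKKKK
KKKKKKKKK
KKKYKKKKW
KKKKKKKKW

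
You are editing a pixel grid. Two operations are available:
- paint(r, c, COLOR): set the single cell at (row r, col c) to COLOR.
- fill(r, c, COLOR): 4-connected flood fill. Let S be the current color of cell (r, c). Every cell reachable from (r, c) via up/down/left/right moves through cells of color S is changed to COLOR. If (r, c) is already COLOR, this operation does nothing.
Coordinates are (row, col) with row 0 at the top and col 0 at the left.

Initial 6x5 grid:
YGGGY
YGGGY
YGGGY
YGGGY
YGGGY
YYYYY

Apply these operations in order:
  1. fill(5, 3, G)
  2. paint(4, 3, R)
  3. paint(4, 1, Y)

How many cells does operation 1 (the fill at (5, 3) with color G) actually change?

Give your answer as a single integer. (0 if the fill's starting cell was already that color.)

After op 1 fill(5,3,G) [15 cells changed]:
GGGGG
GGGGG
GGGGG
GGGGG
GGGGG
GGGGG

Answer: 15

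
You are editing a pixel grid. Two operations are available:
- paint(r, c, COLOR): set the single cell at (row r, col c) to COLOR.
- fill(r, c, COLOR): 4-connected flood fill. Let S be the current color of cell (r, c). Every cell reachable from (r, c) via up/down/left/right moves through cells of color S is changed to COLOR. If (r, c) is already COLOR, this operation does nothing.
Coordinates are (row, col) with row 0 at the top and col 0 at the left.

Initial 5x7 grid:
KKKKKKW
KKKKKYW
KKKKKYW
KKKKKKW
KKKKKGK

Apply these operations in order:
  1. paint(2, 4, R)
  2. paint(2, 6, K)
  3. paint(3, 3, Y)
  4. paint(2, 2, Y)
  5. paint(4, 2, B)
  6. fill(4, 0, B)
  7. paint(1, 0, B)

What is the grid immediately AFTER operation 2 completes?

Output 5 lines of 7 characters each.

After op 1 paint(2,4,R):
KKKKKKW
KKKKKYW
KKKKRYW
KKKKKKW
KKKKKGK
After op 2 paint(2,6,K):
KKKKKKW
KKKKKYW
KKKKRYK
KKKKKKW
KKKKKGK

Answer: KKKKKKW
KKKKKYW
KKKKRYK
KKKKKKW
KKKKKGK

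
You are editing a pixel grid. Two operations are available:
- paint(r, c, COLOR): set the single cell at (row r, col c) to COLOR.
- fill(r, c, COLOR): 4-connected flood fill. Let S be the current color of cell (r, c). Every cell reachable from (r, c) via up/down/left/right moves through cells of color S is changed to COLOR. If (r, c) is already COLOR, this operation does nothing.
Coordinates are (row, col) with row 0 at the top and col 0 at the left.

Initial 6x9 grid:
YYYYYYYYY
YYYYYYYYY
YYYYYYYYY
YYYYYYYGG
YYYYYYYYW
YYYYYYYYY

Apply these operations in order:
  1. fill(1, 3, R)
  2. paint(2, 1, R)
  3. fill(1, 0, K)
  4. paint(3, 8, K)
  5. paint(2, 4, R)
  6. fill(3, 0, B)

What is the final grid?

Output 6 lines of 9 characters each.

After op 1 fill(1,3,R) [51 cells changed]:
RRRRRRRRR
RRRRRRRRR
RRRRRRRRR
RRRRRRRGG
RRRRRRRRW
RRRRRRRRR
After op 2 paint(2,1,R):
RRRRRRRRR
RRRRRRRRR
RRRRRRRRR
RRRRRRRGG
RRRRRRRRW
RRRRRRRRR
After op 3 fill(1,0,K) [51 cells changed]:
KKKKKKKKK
KKKKKKKKK
KKKKKKKKK
KKKKKKKGG
KKKKKKKKW
KKKKKKKKK
After op 4 paint(3,8,K):
KKKKKKKKK
KKKKKKKKK
KKKKKKKKK
KKKKKKKGK
KKKKKKKKW
KKKKKKKKK
After op 5 paint(2,4,R):
KKKKKKKKK
KKKKKKKKK
KKKKRKKKK
KKKKKKKGK
KKKKKKKKW
KKKKKKKKK
After op 6 fill(3,0,B) [51 cells changed]:
BBBBBBBBB
BBBBBBBBB
BBBBRBBBB
BBBBBBBGB
BBBBBBBBW
BBBBBBBBB

Answer: BBBBBBBBB
BBBBBBBBB
BBBBRBBBB
BBBBBBBGB
BBBBBBBBW
BBBBBBBBB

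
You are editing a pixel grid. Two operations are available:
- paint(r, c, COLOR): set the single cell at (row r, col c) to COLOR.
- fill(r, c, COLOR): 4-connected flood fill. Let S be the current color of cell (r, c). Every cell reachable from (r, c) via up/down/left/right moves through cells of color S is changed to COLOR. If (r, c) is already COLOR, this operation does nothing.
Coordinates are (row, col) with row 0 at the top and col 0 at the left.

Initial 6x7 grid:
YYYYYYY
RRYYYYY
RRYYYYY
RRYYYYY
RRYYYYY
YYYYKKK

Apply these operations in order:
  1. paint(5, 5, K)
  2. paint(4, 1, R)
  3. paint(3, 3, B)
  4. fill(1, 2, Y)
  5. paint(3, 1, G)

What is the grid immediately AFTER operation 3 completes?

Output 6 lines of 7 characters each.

After op 1 paint(5,5,K):
YYYYYYY
RRYYYYY
RRYYYYY
RRYYYYY
RRYYYYY
YYYYKKK
After op 2 paint(4,1,R):
YYYYYYY
RRYYYYY
RRYYYYY
RRYYYYY
RRYYYYY
YYYYKKK
After op 3 paint(3,3,B):
YYYYYYY
RRYYYYY
RRYYYYY
RRYBYYY
RRYYYYY
YYYYKKK

Answer: YYYYYYY
RRYYYYY
RRYYYYY
RRYBYYY
RRYYYYY
YYYYKKK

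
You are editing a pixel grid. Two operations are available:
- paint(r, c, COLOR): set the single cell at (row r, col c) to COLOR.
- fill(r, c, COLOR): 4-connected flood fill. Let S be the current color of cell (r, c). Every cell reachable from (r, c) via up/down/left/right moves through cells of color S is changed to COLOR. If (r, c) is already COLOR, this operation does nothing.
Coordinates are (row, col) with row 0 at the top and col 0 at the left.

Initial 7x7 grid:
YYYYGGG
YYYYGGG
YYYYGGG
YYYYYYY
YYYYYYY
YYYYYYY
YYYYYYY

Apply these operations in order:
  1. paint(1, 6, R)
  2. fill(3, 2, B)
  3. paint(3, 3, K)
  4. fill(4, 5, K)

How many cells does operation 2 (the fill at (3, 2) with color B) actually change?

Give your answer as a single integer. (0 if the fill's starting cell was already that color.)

Answer: 40

Derivation:
After op 1 paint(1,6,R):
YYYYGGG
YYYYGGR
YYYYGGG
YYYYYYY
YYYYYYY
YYYYYYY
YYYYYYY
After op 2 fill(3,2,B) [40 cells changed]:
BBBBGGG
BBBBGGR
BBBBGGG
BBBBBBB
BBBBBBB
BBBBBBB
BBBBBBB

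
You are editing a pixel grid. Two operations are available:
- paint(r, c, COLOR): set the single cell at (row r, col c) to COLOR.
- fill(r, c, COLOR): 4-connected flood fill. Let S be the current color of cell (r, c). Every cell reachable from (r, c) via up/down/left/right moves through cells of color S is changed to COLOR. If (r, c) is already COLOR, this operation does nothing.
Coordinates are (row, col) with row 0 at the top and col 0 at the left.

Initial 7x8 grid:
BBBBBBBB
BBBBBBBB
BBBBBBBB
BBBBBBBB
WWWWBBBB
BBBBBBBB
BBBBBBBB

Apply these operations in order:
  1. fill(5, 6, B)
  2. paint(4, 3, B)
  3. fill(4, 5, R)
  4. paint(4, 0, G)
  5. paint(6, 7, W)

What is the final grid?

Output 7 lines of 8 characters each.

Answer: RRRRRRRR
RRRRRRRR
RRRRRRRR
RRRRRRRR
GWWRRRRR
RRRRRRRR
RRRRRRRW

Derivation:
After op 1 fill(5,6,B) [0 cells changed]:
BBBBBBBB
BBBBBBBB
BBBBBBBB
BBBBBBBB
WWWWBBBB
BBBBBBBB
BBBBBBBB
After op 2 paint(4,3,B):
BBBBBBBB
BBBBBBBB
BBBBBBBB
BBBBBBBB
WWWBBBBB
BBBBBBBB
BBBBBBBB
After op 3 fill(4,5,R) [53 cells changed]:
RRRRRRRR
RRRRRRRR
RRRRRRRR
RRRRRRRR
WWWRRRRR
RRRRRRRR
RRRRRRRR
After op 4 paint(4,0,G):
RRRRRRRR
RRRRRRRR
RRRRRRRR
RRRRRRRR
GWWRRRRR
RRRRRRRR
RRRRRRRR
After op 5 paint(6,7,W):
RRRRRRRR
RRRRRRRR
RRRRRRRR
RRRRRRRR
GWWRRRRR
RRRRRRRR
RRRRRRRW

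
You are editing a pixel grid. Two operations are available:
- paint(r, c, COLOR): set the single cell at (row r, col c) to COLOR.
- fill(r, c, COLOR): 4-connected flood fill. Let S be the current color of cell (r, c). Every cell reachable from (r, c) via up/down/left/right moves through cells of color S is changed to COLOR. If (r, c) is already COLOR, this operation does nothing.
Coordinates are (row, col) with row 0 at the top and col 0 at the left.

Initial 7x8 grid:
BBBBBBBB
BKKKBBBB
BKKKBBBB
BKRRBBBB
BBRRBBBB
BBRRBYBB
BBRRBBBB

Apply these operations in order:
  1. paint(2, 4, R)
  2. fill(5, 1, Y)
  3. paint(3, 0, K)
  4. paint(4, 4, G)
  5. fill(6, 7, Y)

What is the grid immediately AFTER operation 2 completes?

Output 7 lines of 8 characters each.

After op 1 paint(2,4,R):
BBBBBBBB
BKKKBBBB
BKKKRBBB
BKRRBBBB
BBRRBBBB
BBRRBYBB
BBRRBBBB
After op 2 fill(5,1,Y) [39 cells changed]:
YYYYYYYY
YKKKYYYY
YKKKRYYY
YKRRYYYY
YYRRYYYY
YYRRYYYY
YYRRYYYY

Answer: YYYYYYYY
YKKKYYYY
YKKKRYYY
YKRRYYYY
YYRRYYYY
YYRRYYYY
YYRRYYYY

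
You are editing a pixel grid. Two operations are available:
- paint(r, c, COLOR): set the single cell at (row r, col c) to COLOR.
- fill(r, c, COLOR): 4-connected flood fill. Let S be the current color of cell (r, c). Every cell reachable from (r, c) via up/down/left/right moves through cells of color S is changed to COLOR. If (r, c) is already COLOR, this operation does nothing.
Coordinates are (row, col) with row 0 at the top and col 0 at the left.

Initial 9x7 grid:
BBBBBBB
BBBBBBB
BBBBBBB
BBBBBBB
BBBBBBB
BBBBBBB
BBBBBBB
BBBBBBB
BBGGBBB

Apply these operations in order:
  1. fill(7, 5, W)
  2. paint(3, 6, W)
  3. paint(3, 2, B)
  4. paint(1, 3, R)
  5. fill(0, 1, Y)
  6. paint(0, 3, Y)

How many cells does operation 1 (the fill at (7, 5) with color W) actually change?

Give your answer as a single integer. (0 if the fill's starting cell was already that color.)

After op 1 fill(7,5,W) [61 cells changed]:
WWWWWWW
WWWWWWW
WWWWWWW
WWWWWWW
WWWWWWW
WWWWWWW
WWWWWWW
WWWWWWW
WWGGWWW

Answer: 61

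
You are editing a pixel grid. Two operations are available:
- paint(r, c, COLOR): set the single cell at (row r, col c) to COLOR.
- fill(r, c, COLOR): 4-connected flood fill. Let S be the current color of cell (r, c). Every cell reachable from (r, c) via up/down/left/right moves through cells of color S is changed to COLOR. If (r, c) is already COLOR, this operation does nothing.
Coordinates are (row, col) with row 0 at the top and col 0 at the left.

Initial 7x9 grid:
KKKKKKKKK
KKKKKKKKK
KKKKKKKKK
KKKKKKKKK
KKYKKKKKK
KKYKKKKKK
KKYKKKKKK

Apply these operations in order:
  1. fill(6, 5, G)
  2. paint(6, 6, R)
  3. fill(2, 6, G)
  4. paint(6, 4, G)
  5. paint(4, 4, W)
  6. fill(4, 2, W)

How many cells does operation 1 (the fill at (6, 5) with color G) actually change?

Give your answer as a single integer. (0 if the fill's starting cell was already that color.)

Answer: 60

Derivation:
After op 1 fill(6,5,G) [60 cells changed]:
GGGGGGGGG
GGGGGGGGG
GGGGGGGGG
GGGGGGGGG
GGYGGGGGG
GGYGGGGGG
GGYGGGGGG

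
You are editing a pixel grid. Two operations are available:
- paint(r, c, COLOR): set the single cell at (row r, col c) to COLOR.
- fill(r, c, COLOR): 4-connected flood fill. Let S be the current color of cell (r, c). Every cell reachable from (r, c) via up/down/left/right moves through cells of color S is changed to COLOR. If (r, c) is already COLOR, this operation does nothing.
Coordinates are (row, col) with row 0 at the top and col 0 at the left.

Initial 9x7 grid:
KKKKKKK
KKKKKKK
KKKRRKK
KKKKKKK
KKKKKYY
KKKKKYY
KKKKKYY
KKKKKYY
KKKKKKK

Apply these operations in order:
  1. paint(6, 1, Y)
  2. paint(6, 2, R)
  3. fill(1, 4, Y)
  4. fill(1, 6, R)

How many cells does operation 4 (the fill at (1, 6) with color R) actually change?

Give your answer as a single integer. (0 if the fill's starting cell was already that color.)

After op 1 paint(6,1,Y):
KKKKKKK
KKKKKKK
KKKRRKK
KKKKKKK
KKKKKYY
KKKKKYY
KYKKKYY
KKKKKYY
KKKKKKK
After op 2 paint(6,2,R):
KKKKKKK
KKKKKKK
KKKRRKK
KKKKKKK
KKKKKYY
KKKKKYY
KYRKKYY
KKKKKYY
KKKKKKK
After op 3 fill(1,4,Y) [51 cells changed]:
YYYYYYY
YYYYYYY
YYYRRYY
YYYYYYY
YYYYYYY
YYYYYYY
YYRYYYY
YYYYYYY
YYYYYYY
After op 4 fill(1,6,R) [60 cells changed]:
RRRRRRR
RRRRRRR
RRRRRRR
RRRRRRR
RRRRRRR
RRRRRRR
RRRRRRR
RRRRRRR
RRRRRRR

Answer: 60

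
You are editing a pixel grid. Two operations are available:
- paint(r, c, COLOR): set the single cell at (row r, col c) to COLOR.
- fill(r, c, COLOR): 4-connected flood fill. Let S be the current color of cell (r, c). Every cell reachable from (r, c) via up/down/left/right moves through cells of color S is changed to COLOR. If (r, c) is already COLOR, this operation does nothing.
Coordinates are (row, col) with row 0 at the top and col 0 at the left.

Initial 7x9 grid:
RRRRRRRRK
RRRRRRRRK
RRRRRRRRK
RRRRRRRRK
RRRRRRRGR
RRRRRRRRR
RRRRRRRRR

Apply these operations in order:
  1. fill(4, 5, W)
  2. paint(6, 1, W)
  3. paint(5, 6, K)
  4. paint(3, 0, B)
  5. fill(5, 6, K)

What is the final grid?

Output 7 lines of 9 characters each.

Answer: WWWWWWWWK
WWWWWWWWK
WWWWWWWWK
BWWWWWWWK
WWWWWWWGW
WWWWWWKWW
WWWWWWWWW

Derivation:
After op 1 fill(4,5,W) [58 cells changed]:
WWWWWWWWK
WWWWWWWWK
WWWWWWWWK
WWWWWWWWK
WWWWWWWGW
WWWWWWWWW
WWWWWWWWW
After op 2 paint(6,1,W):
WWWWWWWWK
WWWWWWWWK
WWWWWWWWK
WWWWWWWWK
WWWWWWWGW
WWWWWWWWW
WWWWWWWWW
After op 3 paint(5,6,K):
WWWWWWWWK
WWWWWWWWK
WWWWWWWWK
WWWWWWWWK
WWWWWWWGW
WWWWWWKWW
WWWWWWWWW
After op 4 paint(3,0,B):
WWWWWWWWK
WWWWWWWWK
WWWWWWWWK
BWWWWWWWK
WWWWWWWGW
WWWWWWKWW
WWWWWWWWW
After op 5 fill(5,6,K) [0 cells changed]:
WWWWWWWWK
WWWWWWWWK
WWWWWWWWK
BWWWWWWWK
WWWWWWWGW
WWWWWWKWW
WWWWWWWWW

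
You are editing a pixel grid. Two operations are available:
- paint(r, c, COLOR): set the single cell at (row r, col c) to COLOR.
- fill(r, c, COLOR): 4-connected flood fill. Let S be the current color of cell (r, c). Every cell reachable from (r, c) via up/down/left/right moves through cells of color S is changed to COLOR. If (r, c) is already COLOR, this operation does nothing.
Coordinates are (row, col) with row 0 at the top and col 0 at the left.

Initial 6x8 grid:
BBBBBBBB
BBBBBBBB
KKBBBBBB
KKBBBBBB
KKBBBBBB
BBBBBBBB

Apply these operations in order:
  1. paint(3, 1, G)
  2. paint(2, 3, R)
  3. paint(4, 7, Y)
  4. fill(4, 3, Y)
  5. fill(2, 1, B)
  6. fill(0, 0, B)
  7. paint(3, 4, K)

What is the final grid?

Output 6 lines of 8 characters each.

Answer: BBBBBBBB
BBBBBBBB
BBBRBBBB
BGBBKBBB
BBBBBBBB
BBBBBBBB

Derivation:
After op 1 paint(3,1,G):
BBBBBBBB
BBBBBBBB
KKBBBBBB
KGBBBBBB
KKBBBBBB
BBBBBBBB
After op 2 paint(2,3,R):
BBBBBBBB
BBBBBBBB
KKBRBBBB
KGBBBBBB
KKBBBBBB
BBBBBBBB
After op 3 paint(4,7,Y):
BBBBBBBB
BBBBBBBB
KKBRBBBB
KGBBBBBB
KKBBBBBY
BBBBBBBB
After op 4 fill(4,3,Y) [40 cells changed]:
YYYYYYYY
YYYYYYYY
KKYRYYYY
KGYYYYYY
KKYYYYYY
YYYYYYYY
After op 5 fill(2,1,B) [5 cells changed]:
YYYYYYYY
YYYYYYYY
BBYRYYYY
BGYYYYYY
BBYYYYYY
YYYYYYYY
After op 6 fill(0,0,B) [41 cells changed]:
BBBBBBBB
BBBBBBBB
BBBRBBBB
BGBBBBBB
BBBBBBBB
BBBBBBBB
After op 7 paint(3,4,K):
BBBBBBBB
BBBBBBBB
BBBRBBBB
BGBBKBBB
BBBBBBBB
BBBBBBBB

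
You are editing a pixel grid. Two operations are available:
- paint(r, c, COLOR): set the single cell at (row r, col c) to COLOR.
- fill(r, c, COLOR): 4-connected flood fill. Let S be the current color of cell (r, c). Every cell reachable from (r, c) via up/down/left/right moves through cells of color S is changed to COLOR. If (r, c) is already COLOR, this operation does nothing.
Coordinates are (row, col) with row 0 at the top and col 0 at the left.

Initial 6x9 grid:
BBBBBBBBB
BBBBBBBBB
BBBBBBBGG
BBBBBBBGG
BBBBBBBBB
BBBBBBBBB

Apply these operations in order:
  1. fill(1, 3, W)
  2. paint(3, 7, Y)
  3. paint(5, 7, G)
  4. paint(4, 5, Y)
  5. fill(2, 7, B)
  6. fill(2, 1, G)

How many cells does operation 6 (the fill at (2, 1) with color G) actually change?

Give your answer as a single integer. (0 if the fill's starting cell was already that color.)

After op 1 fill(1,3,W) [50 cells changed]:
WWWWWWWWW
WWWWWWWWW
WWWWWWWGG
WWWWWWWGG
WWWWWWWWW
WWWWWWWWW
After op 2 paint(3,7,Y):
WWWWWWWWW
WWWWWWWWW
WWWWWWWGG
WWWWWWWYG
WWWWWWWWW
WWWWWWWWW
After op 3 paint(5,7,G):
WWWWWWWWW
WWWWWWWWW
WWWWWWWGG
WWWWWWWYG
WWWWWWWWW
WWWWWWWGW
After op 4 paint(4,5,Y):
WWWWWWWWW
WWWWWWWWW
WWWWWWWGG
WWWWWWWYG
WWWWWYWWW
WWWWWWWGW
After op 5 fill(2,7,B) [3 cells changed]:
WWWWWWWWW
WWWWWWWWW
WWWWWWWBB
WWWWWWWYB
WWWWWYWWW
WWWWWWWGW
After op 6 fill(2,1,G) [48 cells changed]:
GGGGGGGGG
GGGGGGGGG
GGGGGGGBB
GGGGGGGYB
GGGGGYGGG
GGGGGGGGG

Answer: 48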